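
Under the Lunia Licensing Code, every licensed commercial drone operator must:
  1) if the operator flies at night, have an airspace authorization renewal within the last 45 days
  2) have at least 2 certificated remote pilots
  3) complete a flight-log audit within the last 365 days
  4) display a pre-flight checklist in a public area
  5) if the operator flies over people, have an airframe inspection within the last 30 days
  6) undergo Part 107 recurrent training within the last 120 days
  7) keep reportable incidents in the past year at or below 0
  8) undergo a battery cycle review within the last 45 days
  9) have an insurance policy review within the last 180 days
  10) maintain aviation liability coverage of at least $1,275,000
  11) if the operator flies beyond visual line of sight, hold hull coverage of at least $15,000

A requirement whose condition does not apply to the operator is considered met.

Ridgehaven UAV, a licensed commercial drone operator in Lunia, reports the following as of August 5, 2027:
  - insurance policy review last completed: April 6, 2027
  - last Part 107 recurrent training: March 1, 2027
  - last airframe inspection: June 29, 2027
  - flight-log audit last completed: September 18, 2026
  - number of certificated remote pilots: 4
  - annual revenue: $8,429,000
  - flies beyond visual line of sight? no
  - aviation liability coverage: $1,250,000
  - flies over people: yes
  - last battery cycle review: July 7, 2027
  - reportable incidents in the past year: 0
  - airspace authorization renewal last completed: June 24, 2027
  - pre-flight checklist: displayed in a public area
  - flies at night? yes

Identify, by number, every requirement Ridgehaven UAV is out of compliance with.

5, 6, 10

1. condition 'flies at night' holds; airspace authorization renewal 42 days ago vs limit 45 → met
2. certificated remote pilots 4 ≥ 2 → met
3. flight-log audit 321 days ago vs limit 365 → met
4. pre-flight checklist present → met
5. condition 'flies over people' holds; airframe inspection 37 days ago vs limit 30 → not met
6. Part 107 recurrent training 157 days ago vs limit 120 → not met
7. reportable incidents in the past year 0 ≤ 0 → met
8. battery cycle review 29 days ago vs limit 45 → met
9. insurance policy review 121 days ago vs limit 180 → met
10. aviation liability coverage $1,250,000 < $1,275,000 → not met
11. condition 'flies beyond visual line of sight' does not hold → requirement n/a → met
Not met: 5, 6, 10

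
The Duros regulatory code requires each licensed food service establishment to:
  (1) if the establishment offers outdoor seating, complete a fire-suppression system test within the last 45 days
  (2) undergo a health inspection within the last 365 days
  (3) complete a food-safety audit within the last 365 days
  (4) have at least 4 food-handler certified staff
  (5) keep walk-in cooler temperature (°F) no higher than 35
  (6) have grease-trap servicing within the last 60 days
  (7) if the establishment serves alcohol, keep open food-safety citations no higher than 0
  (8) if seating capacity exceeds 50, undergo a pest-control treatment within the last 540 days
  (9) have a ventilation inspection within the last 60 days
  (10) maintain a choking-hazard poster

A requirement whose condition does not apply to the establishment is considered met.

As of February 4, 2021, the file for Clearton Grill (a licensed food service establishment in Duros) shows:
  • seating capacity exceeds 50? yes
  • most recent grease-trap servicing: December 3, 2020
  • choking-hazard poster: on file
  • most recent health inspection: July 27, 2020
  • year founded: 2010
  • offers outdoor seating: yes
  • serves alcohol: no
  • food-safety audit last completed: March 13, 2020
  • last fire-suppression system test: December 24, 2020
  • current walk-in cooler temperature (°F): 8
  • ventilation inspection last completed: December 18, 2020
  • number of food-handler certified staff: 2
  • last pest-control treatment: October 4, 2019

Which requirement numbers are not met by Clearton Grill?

1. condition 'offers outdoor seating' holds; fire-suppression system test 42 days ago vs limit 45 → met
2. health inspection 192 days ago vs limit 365 → met
3. food-safety audit 328 days ago vs limit 365 → met
4. food-handler certified staff 2 < 4 → not met
5. walk-in cooler temperature (°F) 8 ≤ 35 → met
6. grease-trap servicing 63 days ago vs limit 60 → not met
7. condition 'serves alcohol' does not hold → requirement n/a → met
8. condition 'seating capacity exceeds 50' holds; pest-control treatment 489 days ago vs limit 540 → met
9. ventilation inspection 48 days ago vs limit 60 → met
10. choking-hazard poster present → met
Not met: 4, 6

4, 6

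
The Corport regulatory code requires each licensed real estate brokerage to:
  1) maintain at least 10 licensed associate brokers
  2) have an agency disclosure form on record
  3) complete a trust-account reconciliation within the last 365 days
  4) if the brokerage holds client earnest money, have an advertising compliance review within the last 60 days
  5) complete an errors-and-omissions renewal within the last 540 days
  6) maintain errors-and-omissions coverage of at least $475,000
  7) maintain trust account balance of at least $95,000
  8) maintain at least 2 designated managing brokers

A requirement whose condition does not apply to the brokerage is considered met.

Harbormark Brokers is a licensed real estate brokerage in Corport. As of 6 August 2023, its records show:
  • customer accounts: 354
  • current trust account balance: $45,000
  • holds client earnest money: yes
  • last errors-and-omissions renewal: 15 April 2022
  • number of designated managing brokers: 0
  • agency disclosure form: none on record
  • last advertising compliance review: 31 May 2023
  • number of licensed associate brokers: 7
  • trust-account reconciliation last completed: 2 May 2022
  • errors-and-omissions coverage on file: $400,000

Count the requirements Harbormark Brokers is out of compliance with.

7

1. licensed associate brokers 7 < 10 → not met
2. agency disclosure form absent → not met
3. trust-account reconciliation 461 days ago vs limit 365 → not met
4. condition 'holds client earnest money' holds; advertising compliance review 67 days ago vs limit 60 → not met
5. errors-and-omissions renewal 478 days ago vs limit 540 → met
6. errors-and-omissions coverage $400,000 < $475,000 → not met
7. trust account balance $45,000 < $95,000 → not met
8. designated managing brokers 0 < 2 → not met
Not met: 7 of 8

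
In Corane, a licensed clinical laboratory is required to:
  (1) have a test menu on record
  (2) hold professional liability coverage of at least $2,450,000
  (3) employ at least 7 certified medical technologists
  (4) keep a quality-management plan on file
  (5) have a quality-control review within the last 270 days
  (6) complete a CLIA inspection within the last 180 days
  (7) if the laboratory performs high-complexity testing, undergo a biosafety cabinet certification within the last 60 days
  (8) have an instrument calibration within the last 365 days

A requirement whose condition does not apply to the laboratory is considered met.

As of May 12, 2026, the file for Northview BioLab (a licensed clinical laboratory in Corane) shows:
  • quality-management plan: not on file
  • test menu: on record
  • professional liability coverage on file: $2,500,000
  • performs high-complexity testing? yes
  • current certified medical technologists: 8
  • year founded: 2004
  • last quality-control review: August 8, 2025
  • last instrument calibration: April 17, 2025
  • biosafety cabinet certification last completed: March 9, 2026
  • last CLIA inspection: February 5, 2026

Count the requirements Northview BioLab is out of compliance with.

1. test menu present → met
2. professional liability coverage $2,500,000 ≥ $2,450,000 → met
3. certified medical technologists 8 ≥ 7 → met
4. quality-management plan absent → not met
5. quality-control review 277 days ago vs limit 270 → not met
6. CLIA inspection 96 days ago vs limit 180 → met
7. condition 'performs high-complexity testing' holds; biosafety cabinet certification 64 days ago vs limit 60 → not met
8. instrument calibration 390 days ago vs limit 365 → not met
Not met: 4 of 8

4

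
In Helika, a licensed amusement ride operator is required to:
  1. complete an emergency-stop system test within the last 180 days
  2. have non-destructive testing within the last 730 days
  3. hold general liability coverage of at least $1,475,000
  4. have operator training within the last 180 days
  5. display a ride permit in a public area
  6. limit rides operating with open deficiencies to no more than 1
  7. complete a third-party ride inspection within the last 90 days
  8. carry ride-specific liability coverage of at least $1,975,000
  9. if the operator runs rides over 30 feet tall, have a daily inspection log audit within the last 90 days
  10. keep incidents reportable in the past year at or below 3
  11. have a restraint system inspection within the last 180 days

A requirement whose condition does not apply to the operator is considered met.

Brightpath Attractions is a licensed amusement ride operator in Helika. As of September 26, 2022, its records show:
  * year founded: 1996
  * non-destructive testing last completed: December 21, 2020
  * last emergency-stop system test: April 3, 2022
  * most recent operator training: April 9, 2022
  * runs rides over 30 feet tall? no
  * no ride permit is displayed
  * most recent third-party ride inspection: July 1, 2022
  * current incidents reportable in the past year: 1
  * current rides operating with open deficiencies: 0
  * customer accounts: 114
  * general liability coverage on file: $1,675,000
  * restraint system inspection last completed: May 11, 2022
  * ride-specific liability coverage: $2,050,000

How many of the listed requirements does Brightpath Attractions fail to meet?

1

1. emergency-stop system test 176 days ago vs limit 180 → met
2. non-destructive testing 644 days ago vs limit 730 → met
3. general liability coverage $1,675,000 ≥ $1,475,000 → met
4. operator training 170 days ago vs limit 180 → met
5. ride permit absent → not met
6. rides operating with open deficiencies 0 ≤ 1 → met
7. third-party ride inspection 87 days ago vs limit 90 → met
8. ride-specific liability coverage $2,050,000 ≥ $1,975,000 → met
9. condition 'runs rides over 30 feet tall' does not hold → requirement n/a → met
10. incidents reportable in the past year 1 ≤ 3 → met
11. restraint system inspection 138 days ago vs limit 180 → met
Not met: 1 of 11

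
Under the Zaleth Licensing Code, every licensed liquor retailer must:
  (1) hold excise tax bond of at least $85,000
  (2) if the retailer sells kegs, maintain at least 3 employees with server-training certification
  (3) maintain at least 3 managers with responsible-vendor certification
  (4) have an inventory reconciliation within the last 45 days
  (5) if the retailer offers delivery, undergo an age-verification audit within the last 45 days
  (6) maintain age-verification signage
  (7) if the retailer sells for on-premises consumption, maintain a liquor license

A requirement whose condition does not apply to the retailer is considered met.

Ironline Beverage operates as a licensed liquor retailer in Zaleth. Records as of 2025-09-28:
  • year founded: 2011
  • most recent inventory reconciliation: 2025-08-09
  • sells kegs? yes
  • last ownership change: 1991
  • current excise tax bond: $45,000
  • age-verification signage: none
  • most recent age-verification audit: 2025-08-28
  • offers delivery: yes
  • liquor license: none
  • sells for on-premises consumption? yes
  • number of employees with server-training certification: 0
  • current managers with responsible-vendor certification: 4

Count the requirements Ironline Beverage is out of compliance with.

1. excise tax bond $45,000 < $85,000 → not met
2. condition 'sells kegs' holds; employees with server-training certification 0 < 3 → not met
3. managers with responsible-vendor certification 4 ≥ 3 → met
4. inventory reconciliation 50 days ago vs limit 45 → not met
5. condition 'offers delivery' holds; age-verification audit 31 days ago vs limit 45 → met
6. age-verification signage absent → not met
7. condition 'sells for on-premises consumption' holds; liquor license absent → not met
Not met: 5 of 7

5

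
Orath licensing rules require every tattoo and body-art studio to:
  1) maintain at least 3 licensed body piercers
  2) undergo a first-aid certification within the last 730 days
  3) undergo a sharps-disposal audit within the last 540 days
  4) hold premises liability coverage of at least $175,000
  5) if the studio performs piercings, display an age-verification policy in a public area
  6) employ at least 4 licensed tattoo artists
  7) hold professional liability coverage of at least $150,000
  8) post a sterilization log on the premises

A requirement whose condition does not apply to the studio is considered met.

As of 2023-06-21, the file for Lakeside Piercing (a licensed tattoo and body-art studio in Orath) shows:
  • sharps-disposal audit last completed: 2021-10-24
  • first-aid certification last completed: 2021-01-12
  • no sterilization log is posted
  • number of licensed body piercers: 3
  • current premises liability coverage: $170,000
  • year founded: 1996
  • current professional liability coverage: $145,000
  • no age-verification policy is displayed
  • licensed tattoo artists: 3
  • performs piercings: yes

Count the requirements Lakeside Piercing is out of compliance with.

1. licensed body piercers 3 ≥ 3 → met
2. first-aid certification 890 days ago vs limit 730 → not met
3. sharps-disposal audit 605 days ago vs limit 540 → not met
4. premises liability coverage $170,000 < $175,000 → not met
5. condition 'performs piercings' holds; age-verification policy absent → not met
6. licensed tattoo artists 3 < 4 → not met
7. professional liability coverage $145,000 < $150,000 → not met
8. sterilization log absent → not met
Not met: 7 of 8

7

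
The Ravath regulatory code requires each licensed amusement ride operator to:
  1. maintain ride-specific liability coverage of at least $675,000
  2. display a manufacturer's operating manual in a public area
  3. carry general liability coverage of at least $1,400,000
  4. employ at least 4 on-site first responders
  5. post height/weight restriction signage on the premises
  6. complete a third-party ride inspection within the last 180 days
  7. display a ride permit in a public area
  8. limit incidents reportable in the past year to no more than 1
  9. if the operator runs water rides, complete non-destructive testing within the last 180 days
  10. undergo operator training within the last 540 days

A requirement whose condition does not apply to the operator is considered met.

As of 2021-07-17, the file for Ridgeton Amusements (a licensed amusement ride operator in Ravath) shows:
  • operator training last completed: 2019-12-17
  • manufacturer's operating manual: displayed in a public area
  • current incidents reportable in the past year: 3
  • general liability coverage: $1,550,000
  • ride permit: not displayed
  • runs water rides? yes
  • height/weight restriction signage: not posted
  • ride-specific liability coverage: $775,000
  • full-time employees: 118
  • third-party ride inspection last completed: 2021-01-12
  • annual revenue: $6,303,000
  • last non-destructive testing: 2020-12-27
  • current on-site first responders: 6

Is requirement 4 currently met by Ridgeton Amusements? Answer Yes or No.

4. on-site first responders 6 ≥ 4 → met

Yes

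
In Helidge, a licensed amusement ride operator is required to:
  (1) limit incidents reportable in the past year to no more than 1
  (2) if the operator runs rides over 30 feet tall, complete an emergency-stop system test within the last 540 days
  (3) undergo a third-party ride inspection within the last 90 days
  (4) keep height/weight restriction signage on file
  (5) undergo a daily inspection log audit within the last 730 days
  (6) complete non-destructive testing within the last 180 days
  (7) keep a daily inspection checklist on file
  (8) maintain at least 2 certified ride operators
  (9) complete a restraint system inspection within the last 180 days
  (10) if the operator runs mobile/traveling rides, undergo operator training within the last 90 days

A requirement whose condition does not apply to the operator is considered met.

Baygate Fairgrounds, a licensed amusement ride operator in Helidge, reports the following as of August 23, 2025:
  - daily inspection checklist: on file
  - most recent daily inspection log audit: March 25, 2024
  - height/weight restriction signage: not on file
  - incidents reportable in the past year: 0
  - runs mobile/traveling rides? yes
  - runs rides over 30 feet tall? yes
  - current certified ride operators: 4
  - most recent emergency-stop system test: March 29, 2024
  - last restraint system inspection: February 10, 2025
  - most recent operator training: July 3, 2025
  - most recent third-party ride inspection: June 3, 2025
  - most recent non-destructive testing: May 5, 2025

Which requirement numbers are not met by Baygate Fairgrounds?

4, 9

1. incidents reportable in the past year 0 ≤ 1 → met
2. condition 'runs rides over 30 feet tall' holds; emergency-stop system test 512 days ago vs limit 540 → met
3. third-party ride inspection 81 days ago vs limit 90 → met
4. height/weight restriction signage absent → not met
5. daily inspection log audit 516 days ago vs limit 730 → met
6. non-destructive testing 110 days ago vs limit 180 → met
7. daily inspection checklist present → met
8. certified ride operators 4 ≥ 2 → met
9. restraint system inspection 194 days ago vs limit 180 → not met
10. condition 'runs mobile/traveling rides' holds; operator training 51 days ago vs limit 90 → met
Not met: 4, 9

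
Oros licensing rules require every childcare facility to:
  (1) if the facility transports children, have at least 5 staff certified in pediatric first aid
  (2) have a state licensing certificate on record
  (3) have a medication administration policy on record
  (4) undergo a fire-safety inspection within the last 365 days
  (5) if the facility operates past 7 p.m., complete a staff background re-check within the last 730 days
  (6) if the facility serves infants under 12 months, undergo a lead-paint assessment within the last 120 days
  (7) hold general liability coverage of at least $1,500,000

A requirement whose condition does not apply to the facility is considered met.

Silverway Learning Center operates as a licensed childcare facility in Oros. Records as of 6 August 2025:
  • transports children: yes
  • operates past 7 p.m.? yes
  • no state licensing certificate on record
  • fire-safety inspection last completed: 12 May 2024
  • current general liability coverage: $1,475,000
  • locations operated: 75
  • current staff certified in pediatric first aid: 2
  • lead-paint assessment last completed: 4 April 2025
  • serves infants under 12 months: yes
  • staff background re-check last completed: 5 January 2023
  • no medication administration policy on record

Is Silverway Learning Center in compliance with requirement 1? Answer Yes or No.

No

1. condition 'transports children' holds; staff certified in pediatric first aid 2 < 5 → not met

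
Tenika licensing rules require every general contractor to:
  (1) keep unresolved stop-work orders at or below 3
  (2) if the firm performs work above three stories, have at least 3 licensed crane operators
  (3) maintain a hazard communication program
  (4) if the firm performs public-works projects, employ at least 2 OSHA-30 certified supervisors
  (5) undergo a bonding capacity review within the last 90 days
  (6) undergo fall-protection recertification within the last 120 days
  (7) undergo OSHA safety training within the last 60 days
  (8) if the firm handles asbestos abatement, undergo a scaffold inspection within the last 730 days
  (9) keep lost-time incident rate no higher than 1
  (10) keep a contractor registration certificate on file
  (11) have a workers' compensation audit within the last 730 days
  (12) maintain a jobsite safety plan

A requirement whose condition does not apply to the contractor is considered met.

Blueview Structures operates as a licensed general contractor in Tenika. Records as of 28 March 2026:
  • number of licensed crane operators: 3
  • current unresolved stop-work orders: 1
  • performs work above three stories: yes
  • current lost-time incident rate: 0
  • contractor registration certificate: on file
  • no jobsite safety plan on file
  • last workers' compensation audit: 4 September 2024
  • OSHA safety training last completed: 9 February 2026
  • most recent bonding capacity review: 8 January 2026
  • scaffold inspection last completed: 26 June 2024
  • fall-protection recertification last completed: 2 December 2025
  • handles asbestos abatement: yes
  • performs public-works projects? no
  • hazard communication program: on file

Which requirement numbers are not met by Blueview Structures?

12

1. unresolved stop-work orders 1 ≤ 3 → met
2. condition 'performs work above three stories' holds; licensed crane operators 3 ≥ 3 → met
3. hazard communication program present → met
4. condition 'performs public-works projects' does not hold → requirement n/a → met
5. bonding capacity review 79 days ago vs limit 90 → met
6. fall-protection recertification 116 days ago vs limit 120 → met
7. OSHA safety training 47 days ago vs limit 60 → met
8. condition 'handles asbestos abatement' holds; scaffold inspection 640 days ago vs limit 730 → met
9. lost-time incident rate 0 ≤ 1 → met
10. contractor registration certificate present → met
11. workers' compensation audit 570 days ago vs limit 730 → met
12. jobsite safety plan absent → not met
Not met: 12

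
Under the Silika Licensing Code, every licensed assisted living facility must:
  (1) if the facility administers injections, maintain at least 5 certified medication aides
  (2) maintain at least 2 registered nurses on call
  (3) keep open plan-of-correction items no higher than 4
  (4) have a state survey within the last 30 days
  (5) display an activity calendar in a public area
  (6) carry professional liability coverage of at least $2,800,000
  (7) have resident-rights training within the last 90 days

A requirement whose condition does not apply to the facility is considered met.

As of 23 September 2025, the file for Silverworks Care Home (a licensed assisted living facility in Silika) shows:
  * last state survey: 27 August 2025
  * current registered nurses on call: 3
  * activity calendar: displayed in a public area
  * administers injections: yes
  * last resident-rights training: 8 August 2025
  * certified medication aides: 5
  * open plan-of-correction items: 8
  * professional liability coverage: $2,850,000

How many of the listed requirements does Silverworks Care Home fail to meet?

1. condition 'administers injections' holds; certified medication aides 5 ≥ 5 → met
2. registered nurses on call 3 ≥ 2 → met
3. open plan-of-correction items 8 > 4 → not met
4. state survey 27 days ago vs limit 30 → met
5. activity calendar present → met
6. professional liability coverage $2,850,000 ≥ $2,800,000 → met
7. resident-rights training 46 days ago vs limit 90 → met
Not met: 1 of 7

1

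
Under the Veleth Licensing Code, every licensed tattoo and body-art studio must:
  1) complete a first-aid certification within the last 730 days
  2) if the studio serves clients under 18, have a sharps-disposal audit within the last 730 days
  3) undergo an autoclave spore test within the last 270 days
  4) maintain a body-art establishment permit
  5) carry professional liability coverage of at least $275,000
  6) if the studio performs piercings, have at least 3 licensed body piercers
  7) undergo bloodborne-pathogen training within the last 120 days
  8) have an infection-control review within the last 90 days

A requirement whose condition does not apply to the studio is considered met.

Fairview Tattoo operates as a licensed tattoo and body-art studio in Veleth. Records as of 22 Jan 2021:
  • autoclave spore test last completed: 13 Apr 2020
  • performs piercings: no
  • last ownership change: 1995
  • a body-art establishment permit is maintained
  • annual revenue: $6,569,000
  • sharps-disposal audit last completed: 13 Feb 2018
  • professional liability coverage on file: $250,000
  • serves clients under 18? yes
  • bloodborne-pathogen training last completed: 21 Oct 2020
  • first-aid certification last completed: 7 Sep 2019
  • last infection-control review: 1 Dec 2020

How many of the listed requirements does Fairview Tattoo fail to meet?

3

1. first-aid certification 503 days ago vs limit 730 → met
2. condition 'serves clients under 18' holds; sharps-disposal audit 1074 days ago vs limit 730 → not met
3. autoclave spore test 284 days ago vs limit 270 → not met
4. body-art establishment permit present → met
5. professional liability coverage $250,000 < $275,000 → not met
6. condition 'performs piercings' does not hold → requirement n/a → met
7. bloodborne-pathogen training 93 days ago vs limit 120 → met
8. infection-control review 52 days ago vs limit 90 → met
Not met: 3 of 8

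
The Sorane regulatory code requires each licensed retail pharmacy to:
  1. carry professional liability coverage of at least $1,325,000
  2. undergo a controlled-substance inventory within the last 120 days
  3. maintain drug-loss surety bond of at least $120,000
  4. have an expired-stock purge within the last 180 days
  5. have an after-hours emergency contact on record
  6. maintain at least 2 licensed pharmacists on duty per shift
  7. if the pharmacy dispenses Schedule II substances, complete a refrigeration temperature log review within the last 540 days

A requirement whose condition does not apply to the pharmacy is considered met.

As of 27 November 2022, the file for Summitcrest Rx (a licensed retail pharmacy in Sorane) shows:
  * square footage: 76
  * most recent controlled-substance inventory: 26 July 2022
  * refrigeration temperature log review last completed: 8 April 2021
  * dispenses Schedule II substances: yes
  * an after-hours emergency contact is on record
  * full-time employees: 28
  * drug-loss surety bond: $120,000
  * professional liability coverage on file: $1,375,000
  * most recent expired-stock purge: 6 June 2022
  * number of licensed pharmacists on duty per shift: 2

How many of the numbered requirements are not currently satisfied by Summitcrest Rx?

1. professional liability coverage $1,375,000 ≥ $1,325,000 → met
2. controlled-substance inventory 124 days ago vs limit 120 → not met
3. drug-loss surety bond $120,000 ≥ $120,000 → met
4. expired-stock purge 174 days ago vs limit 180 → met
5. after-hours emergency contact present → met
6. licensed pharmacists on duty per shift 2 ≥ 2 → met
7. condition 'dispenses Schedule II substances' holds; refrigeration temperature log review 598 days ago vs limit 540 → not met
Not met: 2 of 7

2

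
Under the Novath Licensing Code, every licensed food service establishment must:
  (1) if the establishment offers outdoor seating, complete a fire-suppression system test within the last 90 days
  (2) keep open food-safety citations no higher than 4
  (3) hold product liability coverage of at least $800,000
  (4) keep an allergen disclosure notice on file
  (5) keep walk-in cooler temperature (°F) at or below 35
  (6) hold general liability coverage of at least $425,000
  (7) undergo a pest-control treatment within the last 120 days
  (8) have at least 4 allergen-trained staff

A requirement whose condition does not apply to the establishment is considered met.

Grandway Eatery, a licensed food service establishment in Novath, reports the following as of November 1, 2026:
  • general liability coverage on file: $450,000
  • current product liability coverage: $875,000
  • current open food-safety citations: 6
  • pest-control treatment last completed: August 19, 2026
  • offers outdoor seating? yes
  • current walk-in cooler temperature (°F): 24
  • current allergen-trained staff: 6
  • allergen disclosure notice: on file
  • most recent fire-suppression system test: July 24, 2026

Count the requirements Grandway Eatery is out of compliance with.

2

1. condition 'offers outdoor seating' holds; fire-suppression system test 100 days ago vs limit 90 → not met
2. open food-safety citations 6 > 4 → not met
3. product liability coverage $875,000 ≥ $800,000 → met
4. allergen disclosure notice present → met
5. walk-in cooler temperature (°F) 24 ≤ 35 → met
6. general liability coverage $450,000 ≥ $425,000 → met
7. pest-control treatment 74 days ago vs limit 120 → met
8. allergen-trained staff 6 ≥ 4 → met
Not met: 2 of 8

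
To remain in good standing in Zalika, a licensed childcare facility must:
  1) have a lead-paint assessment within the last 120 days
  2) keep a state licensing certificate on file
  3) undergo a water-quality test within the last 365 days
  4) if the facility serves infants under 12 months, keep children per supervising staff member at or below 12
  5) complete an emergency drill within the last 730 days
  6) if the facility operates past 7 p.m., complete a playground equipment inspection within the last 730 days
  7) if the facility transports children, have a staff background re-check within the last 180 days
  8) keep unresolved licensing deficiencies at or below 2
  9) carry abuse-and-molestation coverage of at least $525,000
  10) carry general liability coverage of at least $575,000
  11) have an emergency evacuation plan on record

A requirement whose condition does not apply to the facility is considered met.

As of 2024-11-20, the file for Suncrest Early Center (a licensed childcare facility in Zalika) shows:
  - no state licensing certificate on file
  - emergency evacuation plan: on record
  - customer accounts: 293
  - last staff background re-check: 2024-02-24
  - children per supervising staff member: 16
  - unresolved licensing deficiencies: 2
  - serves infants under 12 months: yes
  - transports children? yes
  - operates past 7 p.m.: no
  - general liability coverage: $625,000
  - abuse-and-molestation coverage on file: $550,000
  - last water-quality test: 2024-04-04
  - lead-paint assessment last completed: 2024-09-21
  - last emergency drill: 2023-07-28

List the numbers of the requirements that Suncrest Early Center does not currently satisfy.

2, 4, 7

1. lead-paint assessment 60 days ago vs limit 120 → met
2. state licensing certificate absent → not met
3. water-quality test 230 days ago vs limit 365 → met
4. condition 'serves infants under 12 months' holds; children per supervising staff member 16 > 12 → not met
5. emergency drill 481 days ago vs limit 730 → met
6. condition 'operates past 7 p.m.' does not hold → requirement n/a → met
7. condition 'transports children' holds; staff background re-check 270 days ago vs limit 180 → not met
8. unresolved licensing deficiencies 2 ≤ 2 → met
9. abuse-and-molestation coverage $550,000 ≥ $525,000 → met
10. general liability coverage $625,000 ≥ $575,000 → met
11. emergency evacuation plan present → met
Not met: 2, 4, 7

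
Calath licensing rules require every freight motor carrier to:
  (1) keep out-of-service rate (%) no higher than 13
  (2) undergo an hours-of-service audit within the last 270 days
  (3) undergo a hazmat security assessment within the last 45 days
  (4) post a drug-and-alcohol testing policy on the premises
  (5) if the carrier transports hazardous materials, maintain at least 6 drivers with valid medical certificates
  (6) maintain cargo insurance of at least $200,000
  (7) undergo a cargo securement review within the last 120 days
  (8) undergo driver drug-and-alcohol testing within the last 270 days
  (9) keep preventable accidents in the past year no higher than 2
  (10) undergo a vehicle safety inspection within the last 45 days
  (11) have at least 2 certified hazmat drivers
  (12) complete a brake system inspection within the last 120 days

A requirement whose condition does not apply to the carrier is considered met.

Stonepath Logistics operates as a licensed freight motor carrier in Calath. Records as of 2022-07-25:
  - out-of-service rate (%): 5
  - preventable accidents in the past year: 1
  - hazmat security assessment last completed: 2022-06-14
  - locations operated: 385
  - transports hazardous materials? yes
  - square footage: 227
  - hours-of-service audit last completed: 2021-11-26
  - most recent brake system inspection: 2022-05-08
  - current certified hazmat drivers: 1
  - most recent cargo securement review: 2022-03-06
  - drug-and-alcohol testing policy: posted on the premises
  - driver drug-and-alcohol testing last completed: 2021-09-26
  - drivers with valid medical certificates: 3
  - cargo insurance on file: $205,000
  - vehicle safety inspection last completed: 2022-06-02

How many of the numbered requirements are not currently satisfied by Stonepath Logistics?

5

1. out-of-service rate (%) 5 ≤ 13 → met
2. hours-of-service audit 241 days ago vs limit 270 → met
3. hazmat security assessment 41 days ago vs limit 45 → met
4. drug-and-alcohol testing policy present → met
5. condition 'transports hazardous materials' holds; drivers with valid medical certificates 3 < 6 → not met
6. cargo insurance $205,000 ≥ $200,000 → met
7. cargo securement review 141 days ago vs limit 120 → not met
8. driver drug-and-alcohol testing 302 days ago vs limit 270 → not met
9. preventable accidents in the past year 1 ≤ 2 → met
10. vehicle safety inspection 53 days ago vs limit 45 → not met
11. certified hazmat drivers 1 < 2 → not met
12. brake system inspection 78 days ago vs limit 120 → met
Not met: 5 of 12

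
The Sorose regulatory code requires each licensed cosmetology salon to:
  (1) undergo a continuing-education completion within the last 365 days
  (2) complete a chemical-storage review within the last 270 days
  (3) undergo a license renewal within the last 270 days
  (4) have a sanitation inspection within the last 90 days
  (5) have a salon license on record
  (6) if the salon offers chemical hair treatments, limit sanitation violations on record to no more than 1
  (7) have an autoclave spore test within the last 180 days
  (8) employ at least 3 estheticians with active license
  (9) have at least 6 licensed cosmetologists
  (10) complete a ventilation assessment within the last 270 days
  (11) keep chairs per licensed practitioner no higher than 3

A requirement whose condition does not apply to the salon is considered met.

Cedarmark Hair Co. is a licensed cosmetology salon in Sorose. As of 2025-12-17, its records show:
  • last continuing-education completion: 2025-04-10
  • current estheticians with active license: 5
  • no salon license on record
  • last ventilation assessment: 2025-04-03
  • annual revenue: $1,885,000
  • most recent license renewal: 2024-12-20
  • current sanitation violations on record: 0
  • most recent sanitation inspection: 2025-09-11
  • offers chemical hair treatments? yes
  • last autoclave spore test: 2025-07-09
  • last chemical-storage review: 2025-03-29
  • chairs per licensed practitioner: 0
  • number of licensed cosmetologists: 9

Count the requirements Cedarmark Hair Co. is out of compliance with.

1. continuing-education completion 251 days ago vs limit 365 → met
2. chemical-storage review 263 days ago vs limit 270 → met
3. license renewal 362 days ago vs limit 270 → not met
4. sanitation inspection 97 days ago vs limit 90 → not met
5. salon license absent → not met
6. condition 'offers chemical hair treatments' holds; sanitation violations on record 0 ≤ 1 → met
7. autoclave spore test 161 days ago vs limit 180 → met
8. estheticians with active license 5 ≥ 3 → met
9. licensed cosmetologists 9 ≥ 6 → met
10. ventilation assessment 258 days ago vs limit 270 → met
11. chairs per licensed practitioner 0 ≤ 3 → met
Not met: 3 of 11

3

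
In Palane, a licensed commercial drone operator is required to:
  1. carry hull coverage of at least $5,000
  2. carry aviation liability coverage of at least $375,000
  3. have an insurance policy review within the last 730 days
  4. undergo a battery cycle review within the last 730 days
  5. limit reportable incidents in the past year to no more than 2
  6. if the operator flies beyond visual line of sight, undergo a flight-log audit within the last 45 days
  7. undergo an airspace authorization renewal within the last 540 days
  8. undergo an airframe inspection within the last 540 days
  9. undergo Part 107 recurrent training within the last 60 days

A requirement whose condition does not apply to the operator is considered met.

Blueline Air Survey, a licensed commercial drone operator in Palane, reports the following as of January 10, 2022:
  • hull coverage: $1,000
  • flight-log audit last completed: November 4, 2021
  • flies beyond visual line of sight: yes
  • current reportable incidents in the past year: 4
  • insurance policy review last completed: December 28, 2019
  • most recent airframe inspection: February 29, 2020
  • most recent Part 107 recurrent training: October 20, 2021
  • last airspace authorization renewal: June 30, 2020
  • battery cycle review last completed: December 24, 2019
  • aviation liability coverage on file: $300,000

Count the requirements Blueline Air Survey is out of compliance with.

9

1. hull coverage $1,000 < $5,000 → not met
2. aviation liability coverage $300,000 < $375,000 → not met
3. insurance policy review 744 days ago vs limit 730 → not met
4. battery cycle review 748 days ago vs limit 730 → not met
5. reportable incidents in the past year 4 > 2 → not met
6. condition 'flies beyond visual line of sight' holds; flight-log audit 67 days ago vs limit 45 → not met
7. airspace authorization renewal 559 days ago vs limit 540 → not met
8. airframe inspection 681 days ago vs limit 540 → not met
9. Part 107 recurrent training 82 days ago vs limit 60 → not met
Not met: 9 of 9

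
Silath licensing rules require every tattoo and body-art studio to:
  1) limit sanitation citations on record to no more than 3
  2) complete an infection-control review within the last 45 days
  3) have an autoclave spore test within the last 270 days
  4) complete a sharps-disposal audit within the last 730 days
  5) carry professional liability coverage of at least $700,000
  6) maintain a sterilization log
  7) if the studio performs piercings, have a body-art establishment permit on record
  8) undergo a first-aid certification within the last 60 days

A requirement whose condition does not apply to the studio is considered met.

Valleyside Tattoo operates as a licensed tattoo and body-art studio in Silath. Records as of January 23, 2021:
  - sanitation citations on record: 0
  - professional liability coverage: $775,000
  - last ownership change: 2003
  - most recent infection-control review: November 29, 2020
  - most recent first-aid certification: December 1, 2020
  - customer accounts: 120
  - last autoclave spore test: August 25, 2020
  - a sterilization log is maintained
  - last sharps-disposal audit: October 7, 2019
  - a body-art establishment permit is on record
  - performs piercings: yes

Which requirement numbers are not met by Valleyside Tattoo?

1. sanitation citations on record 0 ≤ 3 → met
2. infection-control review 55 days ago vs limit 45 → not met
3. autoclave spore test 151 days ago vs limit 270 → met
4. sharps-disposal audit 474 days ago vs limit 730 → met
5. professional liability coverage $775,000 ≥ $700,000 → met
6. sterilization log present → met
7. condition 'performs piercings' holds; body-art establishment permit present → met
8. first-aid certification 53 days ago vs limit 60 → met
Not met: 2

2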